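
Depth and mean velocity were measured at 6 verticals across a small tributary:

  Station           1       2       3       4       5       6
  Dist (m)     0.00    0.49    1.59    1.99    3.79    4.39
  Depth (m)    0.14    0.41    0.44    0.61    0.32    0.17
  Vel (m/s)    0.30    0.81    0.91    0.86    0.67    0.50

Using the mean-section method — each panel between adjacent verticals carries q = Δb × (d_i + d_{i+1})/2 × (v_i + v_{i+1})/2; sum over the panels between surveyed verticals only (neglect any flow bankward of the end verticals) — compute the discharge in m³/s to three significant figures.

1.39 m³/s

Panel 1-2: Δb = 0.49 m, d̄ = (0.14+0.41)/2 = 0.275, v̄ = (0.30+0.81)/2 = 0.555 → q = 0.49×0.275×0.555 = 0.07479 m³/s
Panel 2-3: Δb = 1.1 m, d̄ = (0.41+0.44)/2 = 0.425, v̄ = (0.81+0.91)/2 = 0.86 → q = 1.1×0.425×0.86 = 0.4021 m³/s
Panel 3-4: Δb = 0.4 m, d̄ = (0.44+0.61)/2 = 0.525, v̄ = (0.91+0.86)/2 = 0.885 → q = 0.4×0.525×0.885 = 0.1859 m³/s
Panel 4-5: Δb = 1.8 m, d̄ = (0.61+0.32)/2 = 0.465, v̄ = (0.86+0.67)/2 = 0.765 → q = 1.8×0.465×0.765 = 0.6403 m³/s
Panel 5-6: Δb = 0.6 m, d̄ = (0.32+0.17)/2 = 0.245, v̄ = (0.67+0.50)/2 = 0.585 → q = 0.6×0.245×0.585 = 0.08600 m³/s
Q = Σ q = 1.389 m³/s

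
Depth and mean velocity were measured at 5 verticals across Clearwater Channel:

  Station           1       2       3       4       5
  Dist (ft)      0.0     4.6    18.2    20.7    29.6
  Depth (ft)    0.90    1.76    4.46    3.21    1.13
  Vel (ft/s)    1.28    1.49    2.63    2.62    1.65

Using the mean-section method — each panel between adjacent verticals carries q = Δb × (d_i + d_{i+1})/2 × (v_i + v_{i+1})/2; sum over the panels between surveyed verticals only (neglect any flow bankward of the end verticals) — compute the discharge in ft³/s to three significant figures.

Panel 1-2: Δb = 4.6 ft, d̄ = (0.90+1.76)/2 = 1.33, v̄ = (1.28+1.49)/2 = 1.385 → q = 4.6×1.33×1.385 = 8.473 ft³/s
Panel 2-3: Δb = 13.6 ft, d̄ = (1.76+4.46)/2 = 3.11, v̄ = (1.49+2.63)/2 = 2.06 → q = 13.6×3.11×2.06 = 87.13 ft³/s
Panel 3-4: Δb = 2.5 ft, d̄ = (4.46+3.21)/2 = 3.835, v̄ = (2.63+2.62)/2 = 2.625 → q = 2.5×3.835×2.625 = 25.17 ft³/s
Panel 4-5: Δb = 8.9 ft, d̄ = (3.21+1.13)/2 = 2.17, v̄ = (2.62+1.65)/2 = 2.135 → q = 8.9×2.17×2.135 = 41.23 ft³/s
Q = Σ q = 162.0 ft³/s

162 ft³/s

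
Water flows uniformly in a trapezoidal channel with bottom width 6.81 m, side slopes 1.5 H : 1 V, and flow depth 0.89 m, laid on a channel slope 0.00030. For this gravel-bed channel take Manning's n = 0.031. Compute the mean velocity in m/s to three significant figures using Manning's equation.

A = (b + z·y)·y = (6.81 + 1.5×0.89)×0.89 = 7.249 m²
P = b + 2y√(1+z²) = 6.81 + 2×0.89×√(1+1.5²) = 10.02 m
R = A/P = 7.249/10.02 = 0.7235 m
Q = (1/n)·A·R^(2/3)·S^(1/2) = (1/0.031) × 7.249 × 0.7235^(2/3) × 0.00030^(1/2) = 3.264 m³/s
V = Q/A = 3.264/7.249 = 0.4503 m/s

0.450 m/s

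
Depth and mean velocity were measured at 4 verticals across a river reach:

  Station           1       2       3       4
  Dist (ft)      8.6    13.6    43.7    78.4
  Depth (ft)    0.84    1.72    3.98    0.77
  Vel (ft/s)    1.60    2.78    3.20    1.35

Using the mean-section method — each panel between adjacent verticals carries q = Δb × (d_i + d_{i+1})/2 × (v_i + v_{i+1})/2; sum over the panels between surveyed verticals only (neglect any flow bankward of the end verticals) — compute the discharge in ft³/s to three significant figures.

Panel 1-2: Δb = 5 ft, d̄ = (0.84+1.72)/2 = 1.28, v̄ = (1.60+2.78)/2 = 2.19 → q = 5×1.28×2.19 = 14.02 ft³/s
Panel 2-3: Δb = 30.1 ft, d̄ = (1.72+3.98)/2 = 2.85, v̄ = (2.78+3.20)/2 = 2.99 → q = 30.1×2.85×2.99 = 256.5 ft³/s
Panel 3-4: Δb = 34.7 ft, d̄ = (3.98+0.77)/2 = 2.375, v̄ = (3.20+1.35)/2 = 2.275 → q = 34.7×2.375×2.275 = 187.5 ft³/s
Q = Σ q = 458.0 ft³/s

458 ft³/s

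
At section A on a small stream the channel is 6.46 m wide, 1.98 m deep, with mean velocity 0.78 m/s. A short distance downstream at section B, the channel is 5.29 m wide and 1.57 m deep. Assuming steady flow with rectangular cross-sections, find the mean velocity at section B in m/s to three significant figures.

1.20 m/s

Q = A₁V₁ = (6.46×1.98) × 0.78 = 9.977 m³/s
A₂ = 5.29 × 1.57 = 8.305 m²
V₂ = Q/A₂ = 9.977/8.305 = 1.201 m/s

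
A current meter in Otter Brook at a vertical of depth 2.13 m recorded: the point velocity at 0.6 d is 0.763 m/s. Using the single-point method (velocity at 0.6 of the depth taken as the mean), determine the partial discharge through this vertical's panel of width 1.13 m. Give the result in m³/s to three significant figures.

v̄ = v₀.₆ = 0.763 m/s
q = v̄ × d × w = 0.7630 × 2.13 × 1.13 = 1.836 m³/s

1.84 m³/s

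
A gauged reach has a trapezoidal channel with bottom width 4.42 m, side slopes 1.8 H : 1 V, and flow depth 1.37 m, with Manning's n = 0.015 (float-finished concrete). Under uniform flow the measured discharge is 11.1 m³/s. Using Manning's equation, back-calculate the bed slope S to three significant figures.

A = (b + z·y)·y = (4.42 + 1.8×1.37)×1.37 = 9.434 m²
P = b + 2y√(1+z²) = 4.42 + 2×1.37×√(1+1.8²) = 10.06 m
R = A/P = 9.434/10.06 = 0.9376 m
S = (Q·n / (1·A·R^(2/3)))² = (11.1×0.015 / (1×9.434×0.9579))² = 0.0003395

0.000339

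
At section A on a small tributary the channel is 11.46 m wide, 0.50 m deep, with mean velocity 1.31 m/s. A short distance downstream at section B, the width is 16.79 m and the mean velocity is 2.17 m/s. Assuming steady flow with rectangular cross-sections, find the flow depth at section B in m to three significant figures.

0.206 m

Q = A₁V₁ = (11.46×0.50) × 1.31 = 7.506 m³/s
d₂ = Q/(b₂ V₂) = 7.506/(16.79×2.17) = 0.2060 m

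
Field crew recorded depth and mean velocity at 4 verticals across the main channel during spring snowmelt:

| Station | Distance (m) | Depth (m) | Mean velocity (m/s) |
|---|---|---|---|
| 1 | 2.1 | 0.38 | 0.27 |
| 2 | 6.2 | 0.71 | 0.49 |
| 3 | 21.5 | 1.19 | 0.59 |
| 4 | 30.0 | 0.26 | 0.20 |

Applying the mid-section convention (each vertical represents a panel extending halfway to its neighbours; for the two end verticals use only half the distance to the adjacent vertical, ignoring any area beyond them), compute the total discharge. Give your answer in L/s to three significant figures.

12200 L/s

w_1 = (6.2 − 2.1)/2 = 2.05 m; q_1 = 0.27 × 0.38 × 2.05 = 0.2103 m³/s
w_2 = (21.5 − 2.1)/2 = 9.7 m; q_2 = 0.49 × 0.71 × 9.7 = 3.375 m³/s
w_3 = (30.0 − 6.2)/2 = 11.9 m; q_3 = 0.59 × 1.19 × 11.9 = 8.355 m³/s
w_4 = (30.0 − 21.5)/2 = 4.25 m; q_4 = 0.20 × 0.26 × 4.25 = 0.2210 m³/s
Q = Σ qᵢ = 12.16 m³/s
= 12.16 × 1000 = 12160 L/s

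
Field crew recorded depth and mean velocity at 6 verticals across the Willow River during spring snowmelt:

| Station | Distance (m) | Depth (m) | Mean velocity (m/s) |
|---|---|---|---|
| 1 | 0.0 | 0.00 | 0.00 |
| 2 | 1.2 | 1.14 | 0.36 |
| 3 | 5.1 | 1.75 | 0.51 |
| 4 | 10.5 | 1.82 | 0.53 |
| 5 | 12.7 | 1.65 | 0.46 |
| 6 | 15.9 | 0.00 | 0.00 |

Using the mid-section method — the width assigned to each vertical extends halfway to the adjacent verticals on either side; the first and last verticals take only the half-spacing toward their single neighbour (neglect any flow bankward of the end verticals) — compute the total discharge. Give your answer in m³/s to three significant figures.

10.9 m³/s

w_2 = (5.1 − 0.0)/2 = 2.55 m; q_2 = 0.36 × 1.14 × 2.55 = 1.047 m³/s
w_3 = (10.5 − 1.2)/2 = 4.65 m; q_3 = 0.51 × 1.75 × 4.65 = 4.150 m³/s
w_4 = (12.7 − 5.1)/2 = 3.8 m; q_4 = 0.53 × 1.82 × 3.8 = 3.665 m³/s
w_5 = (15.9 − 10.5)/2 = 2.7 m; q_5 = 0.46 × 1.65 × 2.7 = 2.049 m³/s
Stations 1, 6 contribute zero (depth or velocity is 0).
Q = Σ qᵢ = 10.91 m³/s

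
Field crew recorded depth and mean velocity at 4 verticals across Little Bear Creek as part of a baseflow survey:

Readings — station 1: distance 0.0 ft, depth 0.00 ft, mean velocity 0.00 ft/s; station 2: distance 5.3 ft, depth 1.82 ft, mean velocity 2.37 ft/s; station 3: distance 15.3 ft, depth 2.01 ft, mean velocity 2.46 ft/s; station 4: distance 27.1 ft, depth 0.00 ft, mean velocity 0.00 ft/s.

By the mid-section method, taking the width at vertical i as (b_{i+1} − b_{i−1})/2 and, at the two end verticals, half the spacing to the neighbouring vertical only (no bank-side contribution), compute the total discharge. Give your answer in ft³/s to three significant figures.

86.9 ft³/s

w_2 = (15.3 − 0.0)/2 = 7.65 ft; q_2 = 2.37 × 1.82 × 7.65 = 33.00 ft³/s
w_3 = (27.1 − 5.3)/2 = 10.9 ft; q_3 = 2.46 × 2.01 × 10.9 = 53.90 ft³/s
Stations 1, 4 contribute zero (depth or velocity is 0).
Q = Σ qᵢ = 86.89 ft³/s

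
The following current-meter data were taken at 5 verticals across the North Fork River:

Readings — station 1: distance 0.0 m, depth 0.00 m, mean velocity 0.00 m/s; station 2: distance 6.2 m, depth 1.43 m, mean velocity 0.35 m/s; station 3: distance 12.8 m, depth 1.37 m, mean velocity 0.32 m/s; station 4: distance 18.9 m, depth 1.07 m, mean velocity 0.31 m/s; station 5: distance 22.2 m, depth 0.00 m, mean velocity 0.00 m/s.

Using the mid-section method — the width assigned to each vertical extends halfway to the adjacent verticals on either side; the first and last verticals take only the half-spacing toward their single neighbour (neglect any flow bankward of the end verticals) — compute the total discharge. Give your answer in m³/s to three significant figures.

7.55 m³/s

w_2 = (12.8 − 0.0)/2 = 6.4 m; q_2 = 0.35 × 1.43 × 6.4 = 3.203 m³/s
w_3 = (18.9 − 6.2)/2 = 6.35 m; q_3 = 0.32 × 1.37 × 6.35 = 2.784 m³/s
w_4 = (22.2 − 12.8)/2 = 4.7 m; q_4 = 0.31 × 1.07 × 4.7 = 1.559 m³/s
Stations 1, 5 contribute zero (depth or velocity is 0).
Q = Σ qᵢ = 7.546 m³/s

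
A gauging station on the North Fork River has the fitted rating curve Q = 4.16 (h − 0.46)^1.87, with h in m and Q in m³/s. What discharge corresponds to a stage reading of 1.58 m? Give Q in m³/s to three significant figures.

Q = 4.16 × (1.58 − 0.46)^1.87 = 4.16 × 1.12^1.87 = 5.142 m³/s

5.14 m³/s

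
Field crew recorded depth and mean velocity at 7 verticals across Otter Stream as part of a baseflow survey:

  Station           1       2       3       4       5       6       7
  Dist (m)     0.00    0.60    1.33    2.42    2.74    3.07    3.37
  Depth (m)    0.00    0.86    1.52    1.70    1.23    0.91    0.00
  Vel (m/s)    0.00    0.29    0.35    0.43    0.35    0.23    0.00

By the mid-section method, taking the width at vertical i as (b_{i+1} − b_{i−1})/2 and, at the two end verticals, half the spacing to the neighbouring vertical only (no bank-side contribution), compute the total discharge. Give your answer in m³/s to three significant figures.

1.37 m³/s

w_2 = (1.33 − 0.00)/2 = 0.665 m; q_2 = 0.29 × 0.86 × 0.665 = 0.1659 m³/s
w_3 = (2.42 − 0.60)/2 = 0.91 m; q_3 = 0.35 × 1.52 × 0.91 = 0.4841 m³/s
w_4 = (2.74 − 1.33)/2 = 0.705 m; q_4 = 0.43 × 1.70 × 0.705 = 0.5154 m³/s
w_5 = (3.07 − 2.42)/2 = 0.325 m; q_5 = 0.35 × 1.23 × 0.325 = 0.1399 m³/s
w_6 = (3.37 − 2.74)/2 = 0.315 m; q_6 = 0.23 × 0.91 × 0.315 = 0.06593 m³/s
Stations 1, 7 contribute zero (depth or velocity is 0).
Q = Σ qᵢ = 1.371 m³/s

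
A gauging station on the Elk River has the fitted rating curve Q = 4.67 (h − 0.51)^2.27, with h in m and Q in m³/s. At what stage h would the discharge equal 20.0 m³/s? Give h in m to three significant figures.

2.41 m

h − h₀ = (Q/C)^(1/b) = (20.0/4.67)^(1/2.27) = 1.898 m
h = 0.51 + 1.898 = 2.408 m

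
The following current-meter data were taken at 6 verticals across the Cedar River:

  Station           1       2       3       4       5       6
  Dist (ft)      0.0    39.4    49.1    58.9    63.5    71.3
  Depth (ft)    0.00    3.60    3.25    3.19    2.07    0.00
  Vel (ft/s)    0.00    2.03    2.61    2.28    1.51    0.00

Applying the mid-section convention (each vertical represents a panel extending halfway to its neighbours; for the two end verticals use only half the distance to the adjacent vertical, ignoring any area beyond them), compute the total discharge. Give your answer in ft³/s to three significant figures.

w_2 = (49.1 − 0.0)/2 = 24.55 ft; q_2 = 2.03 × 3.60 × 24.55 = 179.4 ft³/s
w_3 = (58.9 − 39.4)/2 = 9.75 ft; q_3 = 2.61 × 3.25 × 9.75 = 82.70 ft³/s
w_4 = (63.5 − 49.1)/2 = 7.2 ft; q_4 = 2.28 × 3.19 × 7.2 = 52.37 ft³/s
w_5 = (71.3 − 58.9)/2 = 6.2 ft; q_5 = 1.51 × 2.07 × 6.2 = 19.38 ft³/s
Stations 1, 6 contribute zero (depth or velocity is 0).
Q = Σ qᵢ = 333.9 ft³/s

334 ft³/s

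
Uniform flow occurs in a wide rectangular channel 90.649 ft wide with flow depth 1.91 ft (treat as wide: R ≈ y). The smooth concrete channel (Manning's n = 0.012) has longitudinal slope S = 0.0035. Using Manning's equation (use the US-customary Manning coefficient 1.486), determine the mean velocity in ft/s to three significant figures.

A = b·y = 90.649 × 1.91 = 173.1 ft²
Wide channel: R ≈ y = 1.91 ft
Q = (1.486/n)·A·R^(2/3)·S^(1/2) = (1.486/0.012) × 173.1 × 1.910^(2/3) × 0.0035^(1/2) = 1953 ft³/s
V = Q/A = 1953/173.1 = 11.28 ft/s

11.3 ft/s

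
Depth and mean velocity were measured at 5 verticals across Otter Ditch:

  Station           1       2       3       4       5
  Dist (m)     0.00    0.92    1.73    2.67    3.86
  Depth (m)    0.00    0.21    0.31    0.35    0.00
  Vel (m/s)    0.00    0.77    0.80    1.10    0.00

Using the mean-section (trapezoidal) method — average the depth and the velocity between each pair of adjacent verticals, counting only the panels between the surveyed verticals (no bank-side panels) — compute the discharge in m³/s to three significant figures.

0.612 m³/s

Panel 1-2: Δb = 0.92 m, d̄ = (0.00+0.21)/2 = 0.105, v̄ = (0.00+0.77)/2 = 0.385 → q = 0.92×0.105×0.385 = 0.03719 m³/s
Panel 2-3: Δb = 0.81 m, d̄ = (0.21+0.31)/2 = 0.26, v̄ = (0.77+0.80)/2 = 0.785 → q = 0.81×0.26×0.785 = 0.1653 m³/s
Panel 3-4: Δb = 0.94 m, d̄ = (0.31+0.35)/2 = 0.33, v̄ = (0.80+1.10)/2 = 0.95 → q = 0.94×0.33×0.95 = 0.2947 m³/s
Panel 4-5: Δb = 1.19 m, d̄ = (0.35+0.00)/2 = 0.175, v̄ = (1.10+0.00)/2 = 0.55 → q = 1.19×0.175×0.55 = 0.1145 m³/s
Q = Σ q = 0.6117 m³/s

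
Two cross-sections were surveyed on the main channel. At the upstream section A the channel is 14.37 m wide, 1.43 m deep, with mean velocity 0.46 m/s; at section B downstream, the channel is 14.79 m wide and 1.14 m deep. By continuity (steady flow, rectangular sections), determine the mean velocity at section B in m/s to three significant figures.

Q = A₁V₁ = (14.37×1.43) × 0.46 = 9.453 m³/s
A₂ = 14.79 × 1.14 = 16.86 m²
V₂ = Q/A₂ = 9.453/16.86 = 0.5606 m/s

0.561 m/s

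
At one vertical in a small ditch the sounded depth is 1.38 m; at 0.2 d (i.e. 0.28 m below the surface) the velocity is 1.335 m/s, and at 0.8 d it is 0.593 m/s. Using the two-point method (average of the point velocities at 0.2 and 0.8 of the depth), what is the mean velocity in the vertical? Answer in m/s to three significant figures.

v̄ = (1.335 + 0.593) / 2 = 0.9640 m/s

0.964 m/s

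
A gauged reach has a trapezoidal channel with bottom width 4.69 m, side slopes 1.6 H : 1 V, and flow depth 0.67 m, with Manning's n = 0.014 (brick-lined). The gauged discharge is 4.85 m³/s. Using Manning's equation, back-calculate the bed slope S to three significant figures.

A = (b + z·y)·y = (4.69 + 1.6×0.67)×0.67 = 3.861 m²
P = b + 2y√(1+z²) = 4.69 + 2×0.67×√(1+1.6²) = 7.218 m
R = A/P = 3.861/7.218 = 0.5348 m
S = (Q·n / (1·A·R^(2/3)))² = (4.85×0.014 / (1×3.861×0.6589))² = 0.0007126

0.000713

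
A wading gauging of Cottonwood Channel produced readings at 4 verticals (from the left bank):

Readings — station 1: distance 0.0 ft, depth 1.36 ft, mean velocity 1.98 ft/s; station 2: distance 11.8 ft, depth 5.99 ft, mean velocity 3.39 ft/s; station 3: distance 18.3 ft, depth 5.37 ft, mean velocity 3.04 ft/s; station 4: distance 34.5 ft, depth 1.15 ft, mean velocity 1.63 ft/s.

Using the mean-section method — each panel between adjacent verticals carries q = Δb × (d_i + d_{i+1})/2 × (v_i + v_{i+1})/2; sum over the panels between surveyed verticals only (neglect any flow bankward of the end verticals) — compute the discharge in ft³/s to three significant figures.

Panel 1-2: Δb = 11.8 ft, d̄ = (1.36+5.99)/2 = 3.675, v̄ = (1.98+3.39)/2 = 2.685 → q = 11.8×3.675×2.685 = 116.4 ft³/s
Panel 2-3: Δb = 6.5 ft, d̄ = (5.99+5.37)/2 = 5.68, v̄ = (3.39+3.04)/2 = 3.215 → q = 6.5×5.68×3.215 = 118.7 ft³/s
Panel 3-4: Δb = 16.2 ft, d̄ = (5.37+1.15)/2 = 3.26, v̄ = (3.04+1.63)/2 = 2.335 → q = 16.2×3.26×2.335 = 123.3 ft³/s
Q = Σ q = 358.4 ft³/s

358 ft³/s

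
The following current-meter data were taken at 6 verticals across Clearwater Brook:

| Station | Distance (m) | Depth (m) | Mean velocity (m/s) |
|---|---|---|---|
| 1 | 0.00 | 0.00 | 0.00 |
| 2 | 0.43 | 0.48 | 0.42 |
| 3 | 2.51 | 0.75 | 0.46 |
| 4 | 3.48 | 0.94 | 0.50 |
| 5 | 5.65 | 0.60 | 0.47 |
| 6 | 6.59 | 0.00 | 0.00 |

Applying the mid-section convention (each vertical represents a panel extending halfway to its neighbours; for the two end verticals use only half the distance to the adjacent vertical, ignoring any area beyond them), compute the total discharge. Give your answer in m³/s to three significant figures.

w_2 = (2.51 − 0.00)/2 = 1.255 m; q_2 = 0.42 × 0.48 × 1.255 = 0.2530 m³/s
w_3 = (3.48 − 0.43)/2 = 1.525 m; q_3 = 0.46 × 0.75 × 1.525 = 0.5261 m³/s
w_4 = (5.65 − 2.51)/2 = 1.57 m; q_4 = 0.50 × 0.94 × 1.57 = 0.7379 m³/s
w_5 = (6.59 − 3.48)/2 = 1.555 m; q_5 = 0.47 × 0.60 × 1.555 = 0.4385 m³/s
Stations 1, 6 contribute zero (depth or velocity is 0).
Q = Σ qᵢ = 1.956 m³/s

1.96 m³/s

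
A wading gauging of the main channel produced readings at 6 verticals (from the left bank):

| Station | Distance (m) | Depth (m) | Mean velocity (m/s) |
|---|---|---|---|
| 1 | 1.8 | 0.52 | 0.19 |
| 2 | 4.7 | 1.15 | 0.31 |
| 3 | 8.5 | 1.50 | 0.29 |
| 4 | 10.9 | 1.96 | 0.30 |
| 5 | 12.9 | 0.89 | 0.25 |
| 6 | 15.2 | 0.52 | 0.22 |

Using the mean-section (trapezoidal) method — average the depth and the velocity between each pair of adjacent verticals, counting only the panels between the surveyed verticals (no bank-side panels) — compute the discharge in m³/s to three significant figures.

4.51 m³/s

Panel 1-2: Δb = 2.9 m, d̄ = (0.52+1.15)/2 = 0.835, v̄ = (0.19+0.31)/2 = 0.25 → q = 2.9×0.835×0.25 = 0.6054 m³/s
Panel 2-3: Δb = 3.8 m, d̄ = (1.15+1.50)/2 = 1.325, v̄ = (0.31+0.29)/2 = 0.3 → q = 3.8×1.325×0.3 = 1.511 m³/s
Panel 3-4: Δb = 2.4 m, d̄ = (1.50+1.96)/2 = 1.73, v̄ = (0.29+0.30)/2 = 0.295 → q = 2.4×1.73×0.295 = 1.225 m³/s
Panel 4-5: Δb = 2 m, d̄ = (1.96+0.89)/2 = 1.425, v̄ = (0.30+0.25)/2 = 0.275 → q = 2×1.425×0.275 = 0.7838 m³/s
Panel 5-6: Δb = 2.3 m, d̄ = (0.89+0.52)/2 = 0.705, v̄ = (0.25+0.22)/2 = 0.235 → q = 2.3×0.705×0.235 = 0.3811 m³/s
Q = Σ q = 4.506 m³/s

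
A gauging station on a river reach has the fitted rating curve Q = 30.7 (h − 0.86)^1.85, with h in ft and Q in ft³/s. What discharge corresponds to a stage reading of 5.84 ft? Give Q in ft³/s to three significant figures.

598 ft³/s

Q = 30.7 × (5.84 − 0.86)^1.85 = 30.7 × 4.98^1.85 = 598.4 ft³/s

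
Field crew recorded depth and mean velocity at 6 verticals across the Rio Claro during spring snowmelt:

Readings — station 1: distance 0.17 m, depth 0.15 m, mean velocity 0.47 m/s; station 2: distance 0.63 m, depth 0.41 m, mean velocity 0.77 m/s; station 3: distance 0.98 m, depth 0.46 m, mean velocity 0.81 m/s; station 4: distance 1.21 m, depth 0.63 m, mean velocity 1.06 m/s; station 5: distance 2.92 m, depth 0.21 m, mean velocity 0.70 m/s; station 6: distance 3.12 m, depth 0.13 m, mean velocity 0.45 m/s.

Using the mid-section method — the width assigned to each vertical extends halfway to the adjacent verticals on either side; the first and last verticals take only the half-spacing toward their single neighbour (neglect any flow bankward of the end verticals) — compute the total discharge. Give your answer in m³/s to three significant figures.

1.05 m³/s

w_1 = (0.63 − 0.17)/2 = 0.23 m; q_1 = 0.47 × 0.15 × 0.23 = 0.01622 m³/s
w_2 = (0.98 − 0.17)/2 = 0.405 m; q_2 = 0.77 × 0.41 × 0.405 = 0.1279 m³/s
w_3 = (1.21 − 0.63)/2 = 0.29 m; q_3 = 0.81 × 0.46 × 0.29 = 0.1081 m³/s
w_4 = (2.92 − 0.98)/2 = 0.97 m; q_4 = 1.06 × 0.63 × 0.97 = 0.6478 m³/s
w_5 = (3.12 − 1.21)/2 = 0.955 m; q_5 = 0.70 × 0.21 × 0.955 = 0.1404 m³/s
w_6 = (3.12 − 2.92)/2 = 0.1 m; q_6 = 0.45 × 0.13 × 0.1 = 0.005850 m³/s
Q = Σ qᵢ = 1.046 m³/s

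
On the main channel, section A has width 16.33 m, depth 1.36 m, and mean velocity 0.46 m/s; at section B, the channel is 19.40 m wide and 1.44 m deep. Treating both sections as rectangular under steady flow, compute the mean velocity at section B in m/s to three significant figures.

Q = A₁V₁ = (16.33×1.36) × 0.46 = 10.22 m³/s
A₂ = 19.40 × 1.44 = 27.94 m²
V₂ = Q/A₂ = 10.22/27.94 = 0.3657 m/s

0.366 m/s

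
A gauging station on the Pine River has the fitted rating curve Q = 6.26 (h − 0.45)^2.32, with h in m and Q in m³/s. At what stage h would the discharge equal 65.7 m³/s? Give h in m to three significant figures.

h − h₀ = (Q/C)^(1/b) = (65.7/6.26)^(1/2.32) = 2.755 m
h = 0.45 + 2.755 = 3.205 m

3.20 m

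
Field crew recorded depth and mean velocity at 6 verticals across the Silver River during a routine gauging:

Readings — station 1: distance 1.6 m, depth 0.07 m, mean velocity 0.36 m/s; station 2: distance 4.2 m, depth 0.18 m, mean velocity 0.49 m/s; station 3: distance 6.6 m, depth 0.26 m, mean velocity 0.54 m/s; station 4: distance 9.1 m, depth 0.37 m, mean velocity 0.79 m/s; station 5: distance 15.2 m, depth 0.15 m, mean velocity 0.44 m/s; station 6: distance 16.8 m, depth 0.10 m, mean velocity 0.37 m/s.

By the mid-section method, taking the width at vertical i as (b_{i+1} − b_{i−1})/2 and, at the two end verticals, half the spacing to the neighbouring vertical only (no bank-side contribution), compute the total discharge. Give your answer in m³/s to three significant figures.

w_1 = (4.2 − 1.6)/2 = 1.3 m; q_1 = 0.36 × 0.07 × 1.3 = 0.03276 m³/s
w_2 = (6.6 − 1.6)/2 = 2.5 m; q_2 = 0.49 × 0.18 × 2.5 = 0.2205 m³/s
w_3 = (9.1 − 4.2)/2 = 2.45 m; q_3 = 0.54 × 0.26 × 2.45 = 0.3440 m³/s
w_4 = (15.2 − 6.6)/2 = 4.3 m; q_4 = 0.79 × 0.37 × 4.3 = 1.257 m³/s
w_5 = (16.8 − 9.1)/2 = 3.85 m; q_5 = 0.44 × 0.15 × 3.85 = 0.2541 m³/s
w_6 = (16.8 − 15.2)/2 = 0.8 m; q_6 = 0.37 × 0.10 × 0.8 = 0.02960 m³/s
Q = Σ qᵢ = 2.138 m³/s

2.14 m³/s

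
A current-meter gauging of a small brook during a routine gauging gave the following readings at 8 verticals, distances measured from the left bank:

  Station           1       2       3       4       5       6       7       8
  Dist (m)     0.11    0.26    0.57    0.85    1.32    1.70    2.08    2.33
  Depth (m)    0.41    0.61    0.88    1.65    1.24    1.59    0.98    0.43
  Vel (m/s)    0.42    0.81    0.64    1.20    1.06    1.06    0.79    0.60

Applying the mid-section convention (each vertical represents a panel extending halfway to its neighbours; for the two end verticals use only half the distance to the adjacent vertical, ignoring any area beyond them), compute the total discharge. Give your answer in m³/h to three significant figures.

w_1 = (0.26 − 0.11)/2 = 0.075 m; q_1 = 0.42 × 0.41 × 0.075 = 0.01292 m³/s
w_2 = (0.57 − 0.11)/2 = 0.23 m; q_2 = 0.81 × 0.61 × 0.23 = 0.1136 m³/s
w_3 = (0.85 − 0.26)/2 = 0.295 m; q_3 = 0.64 × 0.88 × 0.295 = 0.1661 m³/s
w_4 = (1.32 − 0.57)/2 = 0.375 m; q_4 = 1.20 × 1.65 × 0.375 = 0.7425 m³/s
w_5 = (1.70 − 0.85)/2 = 0.425 m; q_5 = 1.06 × 1.24 × 0.425 = 0.5586 m³/s
w_6 = (2.08 − 1.32)/2 = 0.38 m; q_6 = 1.06 × 1.59 × 0.38 = 0.6405 m³/s
w_7 = (2.33 − 1.70)/2 = 0.315 m; q_7 = 0.79 × 0.98 × 0.315 = 0.2439 m³/s
w_8 = (2.33 − 2.08)/2 = 0.125 m; q_8 = 0.60 × 0.43 × 0.125 = 0.03225 m³/s
Q = Σ qᵢ = 2.510 m³/s
= 2.510 × 3600 = 9037 m³/h

9040 m³/h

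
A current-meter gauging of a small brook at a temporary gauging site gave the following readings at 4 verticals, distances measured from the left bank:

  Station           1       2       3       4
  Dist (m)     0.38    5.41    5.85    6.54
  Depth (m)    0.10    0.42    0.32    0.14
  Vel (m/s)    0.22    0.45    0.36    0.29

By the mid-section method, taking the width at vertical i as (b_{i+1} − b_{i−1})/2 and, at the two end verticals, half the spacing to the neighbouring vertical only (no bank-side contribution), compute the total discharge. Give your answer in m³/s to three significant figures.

0.651 m³/s

w_1 = (5.41 − 0.38)/2 = 2.515 m; q_1 = 0.22 × 0.10 × 2.515 = 0.05533 m³/s
w_2 = (5.85 − 0.38)/2 = 2.735 m; q_2 = 0.45 × 0.42 × 2.735 = 0.5169 m³/s
w_3 = (6.54 − 5.41)/2 = 0.565 m; q_3 = 0.36 × 0.32 × 0.565 = 0.06509 m³/s
w_4 = (6.54 − 5.85)/2 = 0.345 m; q_4 = 0.29 × 0.14 × 0.345 = 0.01401 m³/s
Q = Σ qᵢ = 0.6513 m³/s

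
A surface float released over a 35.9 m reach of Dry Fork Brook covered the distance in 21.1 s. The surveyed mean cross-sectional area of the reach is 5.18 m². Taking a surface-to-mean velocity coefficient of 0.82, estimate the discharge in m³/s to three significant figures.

7.23 m³/s

v_surface = L / t̄ = 35.9 / 21.1 = 1.701 m/s
v_mean = 0.82 × 1.701 = 1.395 m/s
Q = A × v_mean = 5.18 × 1.395 = 7.227 m³/s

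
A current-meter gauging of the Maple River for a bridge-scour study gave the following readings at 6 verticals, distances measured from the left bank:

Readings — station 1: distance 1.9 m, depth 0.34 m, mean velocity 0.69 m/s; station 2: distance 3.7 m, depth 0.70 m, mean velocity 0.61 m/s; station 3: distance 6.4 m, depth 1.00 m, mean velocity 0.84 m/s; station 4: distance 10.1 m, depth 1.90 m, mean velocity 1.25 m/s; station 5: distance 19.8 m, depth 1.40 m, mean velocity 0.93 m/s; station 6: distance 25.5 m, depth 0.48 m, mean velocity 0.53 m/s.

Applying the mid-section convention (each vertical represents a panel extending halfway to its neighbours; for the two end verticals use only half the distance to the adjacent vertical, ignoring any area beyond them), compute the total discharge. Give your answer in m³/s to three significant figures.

30.5 m³/s

w_1 = (3.7 − 1.9)/2 = 0.9 m; q_1 = 0.69 × 0.34 × 0.9 = 0.2111 m³/s
w_2 = (6.4 − 1.9)/2 = 2.25 m; q_2 = 0.61 × 0.70 × 2.25 = 0.9608 m³/s
w_3 = (10.1 − 3.7)/2 = 3.2 m; q_3 = 0.84 × 1.00 × 3.2 = 2.688 m³/s
w_4 = (19.8 − 6.4)/2 = 6.7 m; q_4 = 1.25 × 1.90 × 6.7 = 15.91 m³/s
w_5 = (25.5 − 10.1)/2 = 7.7 m; q_5 = 0.93 × 1.40 × 7.7 = 10.03 m³/s
w_6 = (25.5 − 19.8)/2 = 2.85 m; q_6 = 0.53 × 0.48 × 2.85 = 0.7250 m³/s
Q = Σ qᵢ = 30.52 m³/s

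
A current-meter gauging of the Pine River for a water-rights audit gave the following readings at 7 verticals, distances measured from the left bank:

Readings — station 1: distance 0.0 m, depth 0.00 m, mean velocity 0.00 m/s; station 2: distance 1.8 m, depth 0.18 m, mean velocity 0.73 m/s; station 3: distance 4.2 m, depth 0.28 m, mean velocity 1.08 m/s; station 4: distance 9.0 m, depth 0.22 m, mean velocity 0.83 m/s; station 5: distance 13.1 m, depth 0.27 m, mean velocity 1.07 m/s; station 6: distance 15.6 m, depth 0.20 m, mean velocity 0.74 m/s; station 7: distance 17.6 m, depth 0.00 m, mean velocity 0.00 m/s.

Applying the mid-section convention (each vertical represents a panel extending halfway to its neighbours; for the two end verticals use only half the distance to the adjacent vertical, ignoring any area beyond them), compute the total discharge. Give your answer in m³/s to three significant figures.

w_2 = (4.2 − 0.0)/2 = 2.1 m; q_2 = 0.73 × 0.18 × 2.1 = 0.2759 m³/s
w_3 = (9.0 − 1.8)/2 = 3.6 m; q_3 = 1.08 × 0.28 × 3.6 = 1.089 m³/s
w_4 = (13.1 − 4.2)/2 = 4.45 m; q_4 = 0.83 × 0.22 × 4.45 = 0.8126 m³/s
w_5 = (15.6 − 9.0)/2 = 3.3 m; q_5 = 1.07 × 0.27 × 3.3 = 0.9534 m³/s
w_6 = (17.6 − 13.1)/2 = 2.25 m; q_6 = 0.74 × 0.20 × 2.25 = 0.3330 m³/s
Stations 1, 7 contribute zero (depth or velocity is 0).
Q = Σ qᵢ = 3.464 m³/s

3.46 m³/s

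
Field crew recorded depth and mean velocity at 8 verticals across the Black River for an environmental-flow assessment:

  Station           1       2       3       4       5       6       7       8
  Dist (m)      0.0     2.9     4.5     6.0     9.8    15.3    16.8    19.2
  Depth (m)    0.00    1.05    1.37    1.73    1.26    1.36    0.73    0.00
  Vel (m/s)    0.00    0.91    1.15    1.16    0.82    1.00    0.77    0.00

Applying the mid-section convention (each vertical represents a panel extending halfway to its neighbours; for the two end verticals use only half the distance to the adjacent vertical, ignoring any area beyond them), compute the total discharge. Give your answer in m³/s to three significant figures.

20.6 m³/s

w_2 = (4.5 − 0.0)/2 = 2.25 m; q_2 = 0.91 × 1.05 × 2.25 = 2.150 m³/s
w_3 = (6.0 − 2.9)/2 = 1.55 m; q_3 = 1.15 × 1.37 × 1.55 = 2.442 m³/s
w_4 = (9.8 − 4.5)/2 = 2.65 m; q_4 = 1.16 × 1.73 × 2.65 = 5.318 m³/s
w_5 = (15.3 − 6.0)/2 = 4.65 m; q_5 = 0.82 × 1.26 × 4.65 = 4.804 m³/s
w_6 = (16.8 − 9.8)/2 = 3.5 m; q_6 = 1.00 × 1.36 × 3.5 = 4.760 m³/s
w_7 = (19.2 − 15.3)/2 = 1.95 m; q_7 = 0.77 × 0.73 × 1.95 = 1.096 m³/s
Stations 1, 8 contribute zero (depth or velocity is 0).
Q = Σ qᵢ = 20.57 m³/s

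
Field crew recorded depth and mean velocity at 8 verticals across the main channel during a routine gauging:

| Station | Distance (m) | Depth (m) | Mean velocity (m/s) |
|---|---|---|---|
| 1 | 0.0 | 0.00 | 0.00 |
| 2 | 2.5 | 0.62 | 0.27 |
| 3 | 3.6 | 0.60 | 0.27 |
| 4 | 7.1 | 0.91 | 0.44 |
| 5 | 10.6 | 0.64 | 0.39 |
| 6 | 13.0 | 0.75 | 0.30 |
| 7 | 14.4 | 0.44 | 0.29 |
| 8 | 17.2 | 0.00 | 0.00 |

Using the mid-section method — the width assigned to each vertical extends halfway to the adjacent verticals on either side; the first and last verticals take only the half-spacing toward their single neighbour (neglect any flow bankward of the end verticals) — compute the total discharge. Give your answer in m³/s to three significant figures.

w_2 = (3.6 − 0.0)/2 = 1.8 m; q_2 = 0.27 × 0.62 × 1.8 = 0.3013 m³/s
w_3 = (7.1 − 2.5)/2 = 2.3 m; q_3 = 0.27 × 0.60 × 2.3 = 0.3726 m³/s
w_4 = (10.6 − 3.6)/2 = 3.5 m; q_4 = 0.44 × 0.91 × 3.5 = 1.401 m³/s
w_5 = (13.0 − 7.1)/2 = 2.95 m; q_5 = 0.39 × 0.64 × 2.95 = 0.7363 m³/s
w_6 = (14.4 − 10.6)/2 = 1.9 m; q_6 = 0.30 × 0.75 × 1.9 = 0.4275 m³/s
w_7 = (17.2 − 13.0)/2 = 2.1 m; q_7 = 0.29 × 0.44 × 2.1 = 0.2680 m³/s
Stations 1, 8 contribute zero (depth or velocity is 0).
Q = Σ qᵢ = 3.507 m³/s

3.51 m³/s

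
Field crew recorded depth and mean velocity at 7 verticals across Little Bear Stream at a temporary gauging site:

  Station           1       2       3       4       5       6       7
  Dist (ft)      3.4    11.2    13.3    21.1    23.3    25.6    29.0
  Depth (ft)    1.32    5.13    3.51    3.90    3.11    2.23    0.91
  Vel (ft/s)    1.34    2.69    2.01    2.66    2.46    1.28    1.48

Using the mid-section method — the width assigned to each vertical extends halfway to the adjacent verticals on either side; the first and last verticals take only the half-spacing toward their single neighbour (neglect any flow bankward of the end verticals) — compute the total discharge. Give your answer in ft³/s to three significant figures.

w_1 = (11.2 − 3.4)/2 = 3.9 ft; q_1 = 1.34 × 1.32 × 3.9 = 6.898 ft³/s
w_2 = (13.3 − 3.4)/2 = 4.95 ft; q_2 = 2.69 × 5.13 × 4.95 = 68.31 ft³/s
w_3 = (21.1 − 11.2)/2 = 4.95 ft; q_3 = 2.01 × 3.51 × 4.95 = 34.92 ft³/s
w_4 = (23.3 − 13.3)/2 = 5 ft; q_4 = 2.66 × 3.90 × 5 = 51.87 ft³/s
w_5 = (25.6 − 21.1)/2 = 2.25 ft; q_5 = 2.46 × 3.11 × 2.25 = 17.21 ft³/s
w_6 = (29.0 − 23.3)/2 = 2.85 ft; q_6 = 1.28 × 2.23 × 2.85 = 8.135 ft³/s
w_7 = (29.0 − 25.6)/2 = 1.7 ft; q_7 = 1.48 × 0.91 × 1.7 = 2.290 ft³/s
Q = Σ qᵢ = 189.6 ft³/s

190 ft³/s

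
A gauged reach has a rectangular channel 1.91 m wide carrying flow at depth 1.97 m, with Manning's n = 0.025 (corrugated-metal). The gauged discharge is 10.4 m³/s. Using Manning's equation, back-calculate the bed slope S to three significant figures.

0.00860

A = b·y = 1.91 × 1.97 = 3.763 m²
P = b + 2y = 1.91 + 2×1.97 = 5.850 m
R = A/P = 3.763/5.850 = 0.6432 m
S = (Q·n / (1·A·R^(2/3)))² = (10.4×0.025 / (1×3.763×0.7451))² = 0.008600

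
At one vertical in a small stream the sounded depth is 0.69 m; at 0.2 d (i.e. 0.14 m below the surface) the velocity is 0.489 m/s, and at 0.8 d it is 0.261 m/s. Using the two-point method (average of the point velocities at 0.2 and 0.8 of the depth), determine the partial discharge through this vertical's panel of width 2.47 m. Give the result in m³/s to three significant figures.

v̄ = (0.489 + 0.261) / 2 = 0.3750 m/s
q = v̄ × d × w = 0.3750 × 0.69 × 2.47 = 0.6391 m³/s

0.639 m³/s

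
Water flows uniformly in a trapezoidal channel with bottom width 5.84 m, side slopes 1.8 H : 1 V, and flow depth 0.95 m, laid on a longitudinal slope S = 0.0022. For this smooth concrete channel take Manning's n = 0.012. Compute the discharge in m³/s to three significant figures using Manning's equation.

22.8 m³/s

A = (b + z·y)·y = (5.84 + 1.8×0.95)×0.95 = 7.173 m²
P = b + 2y√(1+z²) = 5.84 + 2×0.95×√(1+1.8²) = 9.752 m
R = A/P = 7.173/9.752 = 0.7355 m
Q = (1/n)·A·R^(2/3)·S^(1/2) = (1/0.012) × 7.173 × 0.7355^(2/3) × 0.0022^(1/2) = 22.84 m³/s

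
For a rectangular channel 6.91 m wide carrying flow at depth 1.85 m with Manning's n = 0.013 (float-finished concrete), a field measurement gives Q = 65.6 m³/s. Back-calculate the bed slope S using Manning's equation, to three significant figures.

A = b·y = 6.91 × 1.85 = 12.78 m²
P = b + 2y = 6.91 + 2×1.85 = 10.61 m
R = A/P = 12.78/10.61 = 1.205 m
S = (Q·n / (1·A·R^(2/3)))² = (65.6×0.013 / (1×12.78×1.132))² = 0.003471

0.00347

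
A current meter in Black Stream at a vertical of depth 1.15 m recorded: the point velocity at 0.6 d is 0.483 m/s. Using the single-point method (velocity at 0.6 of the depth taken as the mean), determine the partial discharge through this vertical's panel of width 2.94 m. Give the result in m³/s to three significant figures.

1.63 m³/s

v̄ = v₀.₆ = 0.483 m/s
q = v̄ × d × w = 0.4830 × 1.15 × 2.94 = 1.633 m³/s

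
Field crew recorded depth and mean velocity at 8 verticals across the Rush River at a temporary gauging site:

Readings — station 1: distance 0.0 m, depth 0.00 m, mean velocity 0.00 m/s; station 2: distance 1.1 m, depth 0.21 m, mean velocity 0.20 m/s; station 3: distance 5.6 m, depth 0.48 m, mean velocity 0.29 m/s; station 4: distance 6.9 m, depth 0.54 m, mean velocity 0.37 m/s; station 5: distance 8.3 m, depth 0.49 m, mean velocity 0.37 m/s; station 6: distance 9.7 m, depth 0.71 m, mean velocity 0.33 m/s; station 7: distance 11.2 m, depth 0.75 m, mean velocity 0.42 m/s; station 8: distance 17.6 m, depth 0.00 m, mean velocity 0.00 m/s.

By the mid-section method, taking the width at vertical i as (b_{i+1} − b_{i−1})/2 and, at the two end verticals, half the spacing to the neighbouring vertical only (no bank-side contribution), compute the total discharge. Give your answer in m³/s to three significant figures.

w_2 = (5.6 − 0.0)/2 = 2.8 m; q_2 = 0.20 × 0.21 × 2.8 = 0.1176 m³/s
w_3 = (6.9 − 1.1)/2 = 2.9 m; q_3 = 0.29 × 0.48 × 2.9 = 0.4037 m³/s
w_4 = (8.3 − 5.6)/2 = 1.35 m; q_4 = 0.37 × 0.54 × 1.35 = 0.2697 m³/s
w_5 = (9.7 − 6.9)/2 = 1.4 m; q_5 = 0.37 × 0.49 × 1.4 = 0.2538 m³/s
w_6 = (11.2 − 8.3)/2 = 1.45 m; q_6 = 0.33 × 0.71 × 1.45 = 0.3397 m³/s
w_7 = (17.6 − 9.7)/2 = 3.95 m; q_7 = 0.42 × 0.75 × 3.95 = 1.244 m³/s
Stations 1, 8 contribute zero (depth or velocity is 0).
Q = Σ qᵢ = 2.629 m³/s

2.63 m³/s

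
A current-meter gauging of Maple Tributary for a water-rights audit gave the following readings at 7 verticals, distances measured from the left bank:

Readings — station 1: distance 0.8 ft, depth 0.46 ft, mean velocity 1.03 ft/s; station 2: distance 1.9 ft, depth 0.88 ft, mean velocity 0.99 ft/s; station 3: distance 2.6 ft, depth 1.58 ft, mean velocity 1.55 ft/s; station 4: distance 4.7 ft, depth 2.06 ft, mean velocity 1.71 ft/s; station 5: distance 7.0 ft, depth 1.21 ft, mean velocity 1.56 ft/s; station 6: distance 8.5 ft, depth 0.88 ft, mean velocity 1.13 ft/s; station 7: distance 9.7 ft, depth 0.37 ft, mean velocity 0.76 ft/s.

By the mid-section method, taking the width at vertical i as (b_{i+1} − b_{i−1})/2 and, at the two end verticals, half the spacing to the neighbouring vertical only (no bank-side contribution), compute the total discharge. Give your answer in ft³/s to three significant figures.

w_1 = (1.9 − 0.8)/2 = 0.55 ft; q_1 = 1.03 × 0.46 × 0.55 = 0.2606 ft³/s
w_2 = (2.6 − 0.8)/2 = 0.9 ft; q_2 = 0.99 × 0.88 × 0.9 = 0.7841 ft³/s
w_3 = (4.7 − 1.9)/2 = 1.4 ft; q_3 = 1.55 × 1.58 × 1.4 = 3.429 ft³/s
w_4 = (7.0 − 2.6)/2 = 2.2 ft; q_4 = 1.71 × 2.06 × 2.2 = 7.750 ft³/s
w_5 = (8.5 − 4.7)/2 = 1.9 ft; q_5 = 1.56 × 1.21 × 1.9 = 3.586 ft³/s
w_6 = (9.7 − 7.0)/2 = 1.35 ft; q_6 = 1.13 × 0.88 × 1.35 = 1.342 ft³/s
w_7 = (9.7 − 8.5)/2 = 0.6 ft; q_7 = 0.76 × 0.37 × 0.6 = 0.1687 ft³/s
Q = Σ qᵢ = 17.32 ft³/s

17.3 ft³/s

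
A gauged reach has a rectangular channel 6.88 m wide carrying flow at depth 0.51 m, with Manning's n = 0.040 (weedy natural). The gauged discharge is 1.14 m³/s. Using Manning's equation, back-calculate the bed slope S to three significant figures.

0.000498

A = b·y = 6.88 × 0.51 = 3.509 m²
P = b + 2y = 6.88 + 2×0.51 = 7.900 m
R = A/P = 3.509/7.900 = 0.4442 m
S = (Q·n / (1·A·R^(2/3)))² = (1.14×0.040 / (1×3.509×0.5821))² = 0.0004984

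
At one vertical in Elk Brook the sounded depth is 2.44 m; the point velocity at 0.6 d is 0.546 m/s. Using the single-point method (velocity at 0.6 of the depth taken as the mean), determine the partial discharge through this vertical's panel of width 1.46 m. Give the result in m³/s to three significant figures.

1.95 m³/s

v̄ = v₀.₆ = 0.546 m/s
q = v̄ × d × w = 0.5460 × 2.44 × 1.46 = 1.945 m³/s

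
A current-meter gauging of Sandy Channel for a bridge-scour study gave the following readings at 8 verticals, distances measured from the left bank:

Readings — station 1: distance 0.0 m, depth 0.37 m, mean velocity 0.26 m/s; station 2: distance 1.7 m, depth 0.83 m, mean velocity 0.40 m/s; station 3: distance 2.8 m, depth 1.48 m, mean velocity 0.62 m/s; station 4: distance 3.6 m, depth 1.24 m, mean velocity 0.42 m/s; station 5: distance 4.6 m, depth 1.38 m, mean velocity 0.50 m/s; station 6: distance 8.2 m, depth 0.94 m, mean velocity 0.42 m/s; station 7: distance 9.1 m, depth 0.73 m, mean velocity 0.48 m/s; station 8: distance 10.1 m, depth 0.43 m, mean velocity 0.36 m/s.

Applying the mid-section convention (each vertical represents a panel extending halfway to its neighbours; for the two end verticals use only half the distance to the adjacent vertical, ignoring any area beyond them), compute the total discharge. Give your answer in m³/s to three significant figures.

w_1 = (1.7 − 0.0)/2 = 0.85 m; q_1 = 0.26 × 0.37 × 0.85 = 0.08177 m³/s
w_2 = (2.8 − 0.0)/2 = 1.4 m; q_2 = 0.40 × 0.83 × 1.4 = 0.4648 m³/s
w_3 = (3.6 − 1.7)/2 = 0.95 m; q_3 = 0.62 × 1.48 × 0.95 = 0.8717 m³/s
w_4 = (4.6 − 2.8)/2 = 0.9 m; q_4 = 0.42 × 1.24 × 0.9 = 0.4687 m³/s
w_5 = (8.2 − 3.6)/2 = 2.3 m; q_5 = 0.50 × 1.38 × 2.3 = 1.587 m³/s
w_6 = (9.1 − 4.6)/2 = 2.25 m; q_6 = 0.42 × 0.94 × 2.25 = 0.8883 m³/s
w_7 = (10.1 − 8.2)/2 = 0.95 m; q_7 = 0.48 × 0.73 × 0.95 = 0.3329 m³/s
w_8 = (10.1 − 9.1)/2 = 0.5 m; q_8 = 0.36 × 0.43 × 0.5 = 0.07740 m³/s
Q = Σ qᵢ = 4.773 m³/s

4.77 m³/s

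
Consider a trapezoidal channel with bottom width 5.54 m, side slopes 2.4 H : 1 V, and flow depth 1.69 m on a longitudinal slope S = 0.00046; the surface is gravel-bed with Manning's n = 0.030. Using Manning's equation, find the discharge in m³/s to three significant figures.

A = (b + z·y)·y = (5.54 + 2.4×1.69)×1.69 = 16.22 m²
P = b + 2y√(1+z²) = 5.54 + 2×1.69×√(1+2.4²) = 14.33 m
R = A/P = 16.22/14.33 = 1.132 m
Q = (1/n)·A·R^(2/3)·S^(1/2) = (1/0.030) × 16.22 × 1.132^(2/3) × 0.00046^(1/2) = 12.59 m³/s

12.6 m³/s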